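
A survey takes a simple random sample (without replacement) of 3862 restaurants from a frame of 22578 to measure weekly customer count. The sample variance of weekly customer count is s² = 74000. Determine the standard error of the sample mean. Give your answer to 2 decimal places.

3.99

Under SRS without replacement, Var(ȳ) = (1 − f)·s²/n with f = n/N = 3862/22578 = 0.17105147.
Var(ȳ) = (1 − 0.17105147)·74000/3862 = 0.82894853·19.161056 = 15.88353.
SE(ȳ) = √(15.88353) = 3.99.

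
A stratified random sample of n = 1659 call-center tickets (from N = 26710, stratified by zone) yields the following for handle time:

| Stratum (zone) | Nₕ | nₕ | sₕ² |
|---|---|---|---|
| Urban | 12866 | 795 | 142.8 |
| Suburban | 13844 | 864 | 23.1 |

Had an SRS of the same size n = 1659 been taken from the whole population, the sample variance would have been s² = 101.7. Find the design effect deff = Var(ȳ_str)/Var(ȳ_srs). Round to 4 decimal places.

Var(ȳ_str) = Σ Wₕ²(1−fₕ)sₕ²/nₕ with Wₕ = Nₕ/26710:
  Urban: (12866/26710)²·(1−795/12866)·142.8/795 = 0.039102102
  Suburban: (13844/26710)²·(1−864/13844)·23.1/864 = 0.0067342114
  → Var(ȳ_str) = 0.045836313.
Var(ȳ_srs) = (1 − 1659/26710)·101.7/1659 = 0.057494426.
deff = 0.045836313 / 0.057494426 = 0.7972.

0.7972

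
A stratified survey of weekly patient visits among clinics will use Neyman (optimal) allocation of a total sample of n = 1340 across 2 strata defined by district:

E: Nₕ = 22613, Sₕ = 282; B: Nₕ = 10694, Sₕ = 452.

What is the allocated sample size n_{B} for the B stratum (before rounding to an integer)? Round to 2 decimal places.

Neyman allocation: nₕ = n·NₕSₕ / Σⱼ NⱼSⱼ.
Σ NⱼSⱼ = 22613·282 + 10694·452 = 1.1210554 × 10^7.
n_{B} = 1340·10694·452 / (1.1210554 × 10^7) = 577.77.

577.77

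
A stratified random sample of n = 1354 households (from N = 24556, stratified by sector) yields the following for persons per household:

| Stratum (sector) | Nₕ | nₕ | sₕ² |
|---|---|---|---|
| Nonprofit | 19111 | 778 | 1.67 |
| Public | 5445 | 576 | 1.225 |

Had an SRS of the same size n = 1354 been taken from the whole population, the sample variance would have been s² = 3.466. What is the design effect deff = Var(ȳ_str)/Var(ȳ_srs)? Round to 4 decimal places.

0.5543

Var(ȳ_str) = Σ Wₕ²(1−fₕ)sₕ²/nₕ with Wₕ = Nₕ/24556:
  Nonprofit: (19111/24556)²·(1−778/19111)·1.67/778 = 0.0012472071
  Public: (5445/24556)²·(1−576/5445)·1.225/576 = 9.3505254 × 10^-5
  → Var(ȳ_str) = 0.0013407124.
Var(ȳ_srs) = (1 − 1354/24556)·3.466/1354 = 0.002418676.
deff = 0.0013407124 / 0.002418676 = 0.5543.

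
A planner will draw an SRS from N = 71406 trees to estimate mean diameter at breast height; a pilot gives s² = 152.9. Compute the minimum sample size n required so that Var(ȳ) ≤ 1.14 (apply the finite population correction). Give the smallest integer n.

134

Without fpc, n₀ = s²/D = 152.9/1.14 = 134.1228.
With fpc, (1 − n/N)·s²/n ≤ D requires n ≥ n₀/(1 + n₀/N) = 134.1228/(1 + 134.1228/71406) = 133.8713.
Rounding up, n = 134.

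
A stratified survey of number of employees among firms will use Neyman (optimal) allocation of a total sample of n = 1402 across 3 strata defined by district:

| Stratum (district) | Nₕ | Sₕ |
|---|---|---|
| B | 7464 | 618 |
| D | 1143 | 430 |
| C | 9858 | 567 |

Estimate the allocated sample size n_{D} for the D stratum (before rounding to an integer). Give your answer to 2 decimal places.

64.44

Neyman allocation: nₕ = n·NₕSₕ / Σⱼ NⱼSⱼ.
Σ NⱼSⱼ = 7464·618 + 1143·430 + 9858·567 = 1.0693728 × 10^7.
n_{D} = 1402·1143·430 / (1.0693728 × 10^7) = 64.44.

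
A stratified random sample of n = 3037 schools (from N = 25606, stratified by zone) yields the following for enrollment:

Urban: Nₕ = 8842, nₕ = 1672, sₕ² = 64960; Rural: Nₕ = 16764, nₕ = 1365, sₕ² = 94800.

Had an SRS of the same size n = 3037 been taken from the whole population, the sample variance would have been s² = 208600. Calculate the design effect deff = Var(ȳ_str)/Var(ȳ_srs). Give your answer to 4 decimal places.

Var(ȳ_str) = Σ Wₕ²(1−fₕ)sₕ²/nₕ with Wₕ = Nₕ/25606:
  Urban: (8842/25606)²·(1−1672/8842)·64960/1672 = 3.7566084
  Rural: (16764/25606)²·(1−1365/16764)·94800/1365 = 27.344021
  → Var(ȳ_str) = 31.100629.
Var(ȳ_srs) = (1 − 3037/25606)·208600/3037 = 60.539675.
deff = 31.100629 / 60.539675 = 0.5137.

0.5137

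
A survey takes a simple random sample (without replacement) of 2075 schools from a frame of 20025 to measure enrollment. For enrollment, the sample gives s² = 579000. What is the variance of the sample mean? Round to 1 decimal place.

Under SRS without replacement, Var(ȳ) = (1 − f)·s²/n with f = n/N = 2075/20025 = 0.10362047.
Var(ȳ) = (1 − 0.10362047)·579000/2075 = 0.89637953·279.03614 = 250.12229.

250.1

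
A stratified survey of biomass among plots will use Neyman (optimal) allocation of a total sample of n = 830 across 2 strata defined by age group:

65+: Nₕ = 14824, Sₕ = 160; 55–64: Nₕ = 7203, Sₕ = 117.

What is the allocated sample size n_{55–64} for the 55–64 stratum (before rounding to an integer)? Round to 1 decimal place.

217.6

Neyman allocation: nₕ = n·NₕSₕ / Σⱼ NⱼSⱼ.
Σ NⱼSⱼ = 14824·160 + 7203·117 = 3.214591 × 10^6.
n_{55–64} = 830·7203·117 / (3.214591 × 10^6) = 217.6.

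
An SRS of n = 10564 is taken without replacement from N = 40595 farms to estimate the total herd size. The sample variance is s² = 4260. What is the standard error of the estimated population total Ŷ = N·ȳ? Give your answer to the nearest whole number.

22172

Var(Ŷ) = N²·Var(ȳ) = N²·(1 − n/N)·s²/n.
f = 10564/40595 = 0.26022909; Var(ȳ) = 0.73977091·4260/10564 = 0.29831731.
Var(Ŷ) = 40595² · 0.29831731 = 4.9161321 × 10^8.
SE(Ŷ) = √(4.9161321 × 10^8) = 22172.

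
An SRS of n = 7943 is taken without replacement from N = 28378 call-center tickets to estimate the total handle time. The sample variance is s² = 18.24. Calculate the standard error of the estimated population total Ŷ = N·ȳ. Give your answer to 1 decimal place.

Var(Ŷ) = N²·Var(ȳ) = N²·(1 − n/N)·s²/n.
f = 7943/28378 = 0.27989992; Var(ȳ) = 0.72010008·18.24/7943 = 0.0016536101.
Var(Ŷ) = 28378² · 0.0016536101 = 1.3316702 × 10^6.
SE(Ŷ) = √(1.3316702 × 10^6) = 1154.0.

1154.0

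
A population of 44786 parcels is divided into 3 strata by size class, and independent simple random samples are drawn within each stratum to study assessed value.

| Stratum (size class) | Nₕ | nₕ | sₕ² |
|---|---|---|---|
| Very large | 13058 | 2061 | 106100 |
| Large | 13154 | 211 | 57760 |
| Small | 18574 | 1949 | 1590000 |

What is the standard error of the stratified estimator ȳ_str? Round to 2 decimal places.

Var(ȳ_str) = Σₕ Wₕ²(1 − fₕ)sₕ²/nₕ with Wₕ = Nₕ/N, N = 44786.
Very large: Wₕ = 0.29156433; term = 0.29156433²·(1 − 0.15783428)·106100/2061 = 3.6855621.
Large: Wₕ = 0.29370786; term = 0.29370786²·(1 − 0.01604075)·57760/211 = 23.235551.
Small: Wₕ = 0.41472782; term = 0.41472782²·(1 − 0.10493162)·1590000/1949 = 125.59369.
Sum = 152.5148.
SE = √(152.5148) = 12.35.

12.35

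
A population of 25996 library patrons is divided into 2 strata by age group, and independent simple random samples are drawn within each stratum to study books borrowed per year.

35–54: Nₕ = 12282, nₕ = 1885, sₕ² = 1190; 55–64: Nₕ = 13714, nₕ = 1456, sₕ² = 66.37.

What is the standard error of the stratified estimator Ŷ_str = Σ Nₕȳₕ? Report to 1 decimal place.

9395.6

Var(Ŷ_str) = Σₕ Nₕ²(1 − fₕ)sₕ²/nₕ.
35–54: 12282²·(1 − 1885/12282)·1190/1885 = 8.0614422 × 10^7.
55–64: 13714²·(1 − 1456/13714)·66.37/1456 = 7.6629185 × 10^6.
Sum = 8.8277341 × 10^7.
SE = √(8.8277341 × 10^7) = 9395.6.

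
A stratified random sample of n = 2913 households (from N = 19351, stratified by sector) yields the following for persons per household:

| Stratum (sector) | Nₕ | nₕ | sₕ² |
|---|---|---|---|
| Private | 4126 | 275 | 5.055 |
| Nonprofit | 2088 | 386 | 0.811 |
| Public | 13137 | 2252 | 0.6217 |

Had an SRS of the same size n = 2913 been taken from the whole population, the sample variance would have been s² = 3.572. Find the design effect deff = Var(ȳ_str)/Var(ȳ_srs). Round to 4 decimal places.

Var(ȳ_str) = Σ Wₕ²(1−fₕ)sₕ²/nₕ with Wₕ = Nₕ/19351:
  Private: (4126/19351)²·(1−275/4126)·5.055/275 = 7.7998164 × 10^-4
  Nonprofit: (2088/19351)²·(1−386/2088)·0.811/386 = 1.9939615 × 10^-5
  Public: (13137/19351)²·(1−2252/13137)·0.6217/2252 = 1.0542177 × 10^-4
  → Var(ȳ_str) = 9.0534303 × 10^-4.
Var(ȳ_srs) = (1 − 2913/19351)·3.572/2913 = 0.0010416373.
deff = (9.0534303 × 10^-4) / 0.0010416373 = 0.8692.

0.8692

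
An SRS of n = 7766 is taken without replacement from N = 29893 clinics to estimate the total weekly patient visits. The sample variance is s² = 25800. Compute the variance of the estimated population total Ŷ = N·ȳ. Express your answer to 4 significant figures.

2.197 × 10^9

Var(Ŷ) = N²·Var(ȳ) = N²·(1 − n/N)·s²/n.
f = 7766/29893 = 0.25979326; Var(ȳ) = 0.74020674·25800/7766 = 2.4590953.
Var(Ŷ) = 29893² · 2.4590953 = 2.1974265 × 10^9.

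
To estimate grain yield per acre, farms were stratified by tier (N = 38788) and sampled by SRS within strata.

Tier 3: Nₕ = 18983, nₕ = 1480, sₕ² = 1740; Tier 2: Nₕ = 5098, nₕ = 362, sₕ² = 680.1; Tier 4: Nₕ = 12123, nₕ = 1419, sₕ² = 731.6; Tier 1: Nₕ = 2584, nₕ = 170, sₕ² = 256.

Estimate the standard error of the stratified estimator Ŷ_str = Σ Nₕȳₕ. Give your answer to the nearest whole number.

22634

Var(Ŷ_str) = Σₕ Nₕ²(1 − fₕ)sₕ²/nₕ.
Tier 3: 18983²·(1 − 1480/18983)·1740/1480 = 3.9062935 × 10^8.
Tier 2: 5098²·(1 − 362/5098)·680.1/362 = 4.536028 × 10^7.
Tier 4: 12123²·(1 − 1419/12123)·731.6/1419 = 6.6903295 × 10^7.
Tier 1: 2584²·(1 − 170/2584)·256/170 = 9.3933568 × 10^6.
Sum = 5.1228628 × 10^8.
SE = √(5.1228628 × 10^8) = 22634.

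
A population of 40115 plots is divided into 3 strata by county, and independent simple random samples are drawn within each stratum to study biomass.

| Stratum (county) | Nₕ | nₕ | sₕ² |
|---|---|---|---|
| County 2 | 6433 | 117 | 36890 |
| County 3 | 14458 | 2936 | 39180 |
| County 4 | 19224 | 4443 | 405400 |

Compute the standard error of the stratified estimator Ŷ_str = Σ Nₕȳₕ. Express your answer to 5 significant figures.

Var(Ŷ_str) = Σₕ Nₕ²(1 − fₕ)sₕ²/nₕ.
County 2: 6433²·(1 − 117/6433)·36890/117 = 1.2810865 × 10^10.
County 3: 14458²·(1 − 2936/14458)·39180/2936 = 2.2230256 × 10^9.
County 4: 19224²·(1 − 4443/19224)·405400/4443 = 2.5927163 × 10^10.
Sum = 4.0961054 × 10^10.
SE = √(4.0961054 × 10^10) = 202390.

202390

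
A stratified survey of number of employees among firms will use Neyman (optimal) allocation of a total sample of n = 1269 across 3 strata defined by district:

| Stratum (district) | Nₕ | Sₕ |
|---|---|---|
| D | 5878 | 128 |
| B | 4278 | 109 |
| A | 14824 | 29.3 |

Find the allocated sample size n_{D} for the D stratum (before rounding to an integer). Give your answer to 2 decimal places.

577.59

Neyman allocation: nₕ = n·NₕSₕ / Σⱼ NⱼSⱼ.
Σ NⱼSⱼ = 5878·128 + 4278·109 + 14824·29.3 = 1.6530292 × 10^6.
n_{D} = 1269·5878·128 / (1.6530292 × 10^6) = 577.59.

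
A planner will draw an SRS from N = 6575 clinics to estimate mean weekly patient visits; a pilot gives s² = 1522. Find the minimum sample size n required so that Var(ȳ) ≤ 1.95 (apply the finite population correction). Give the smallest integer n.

698

Without fpc, n₀ = s²/D = 1522/1.95 = 780.5128.
With fpc, (1 − n/N)·s²/n ≤ D requires n ≥ n₀/(1 + n₀/N) = 780.5128/(1 + 780.5128/6575) = 697.6905.
Rounding up, n = 698.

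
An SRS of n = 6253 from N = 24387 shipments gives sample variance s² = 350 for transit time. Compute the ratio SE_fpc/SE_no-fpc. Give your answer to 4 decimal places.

0.8623

f = n/N = 6253/24387 = 0.25640710.
SE_no-fpc = √(s²/n) = 0.23658642; SE_fpc = √((1−f)s²/n) = 0.2040128.
Ratio = √(1−f) = 0.86231833.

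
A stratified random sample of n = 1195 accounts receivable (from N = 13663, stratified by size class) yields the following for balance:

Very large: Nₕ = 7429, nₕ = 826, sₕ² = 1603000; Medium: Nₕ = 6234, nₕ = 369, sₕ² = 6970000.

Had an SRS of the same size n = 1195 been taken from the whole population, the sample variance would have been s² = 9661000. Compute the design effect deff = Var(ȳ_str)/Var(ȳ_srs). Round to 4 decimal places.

Var(ȳ_str) = Σ Wₕ²(1−fₕ)sₕ²/nₕ with Wₕ = Nₕ/13663:
  Very large: (7429/13663)²·(1−826/7429)·1603000/826 = 509.95634
  Medium: (6234/13663)²·(1−369/6234)·6970000/369 = 3699.5516
  → Var(ȳ_str) = 4209.5079.
Var(ȳ_srs) = (1 − 1195/13663)·9661000/1195 = 7377.4267.
deff = 4209.5079 / 7377.4267 = 0.5706.

0.5706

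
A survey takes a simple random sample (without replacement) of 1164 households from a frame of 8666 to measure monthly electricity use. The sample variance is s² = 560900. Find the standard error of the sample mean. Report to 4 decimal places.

20.4242

Under SRS without replacement, Var(ȳ) = (1 − f)·s²/n with f = n/N = 1164/8666 = 0.13431802.
Var(ȳ) = (1 − 0.13431802)·560900/1164 = 0.86568198·481.87285 = 417.14864.
SE(ȳ) = √(417.14864) = 20.4242.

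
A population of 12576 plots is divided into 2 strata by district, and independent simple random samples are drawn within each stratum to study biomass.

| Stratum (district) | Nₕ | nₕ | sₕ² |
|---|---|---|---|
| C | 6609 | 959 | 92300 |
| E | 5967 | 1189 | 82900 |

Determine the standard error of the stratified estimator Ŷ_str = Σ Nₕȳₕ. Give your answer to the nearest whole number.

74711

Var(Ŷ_str) = Σₕ Nₕ²(1 − fₕ)sₕ²/nₕ.
C: 6609²·(1 − 959/6609)·92300/959 = 3.5939108 × 10^9.
E: 5967²·(1 − 1189/5967)·82900/1189 = 1.9878099 × 10^9.
Sum = 5.5817207 × 10^9.
SE = √(5.5817207 × 10^9) = 74711.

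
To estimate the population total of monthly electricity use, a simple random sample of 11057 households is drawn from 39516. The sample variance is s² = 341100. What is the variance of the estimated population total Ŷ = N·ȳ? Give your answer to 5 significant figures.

3.4693 × 10^10

Var(Ŷ) = N²·Var(ȳ) = N²·(1 − n/N)·s²/n.
f = 11057/39516 = 0.27981071; Var(ȳ) = 0.72018929·341100/11057 = 22.217289.
Var(Ŷ) = 39516² · 22.217289 = 3.4692614 × 10^10.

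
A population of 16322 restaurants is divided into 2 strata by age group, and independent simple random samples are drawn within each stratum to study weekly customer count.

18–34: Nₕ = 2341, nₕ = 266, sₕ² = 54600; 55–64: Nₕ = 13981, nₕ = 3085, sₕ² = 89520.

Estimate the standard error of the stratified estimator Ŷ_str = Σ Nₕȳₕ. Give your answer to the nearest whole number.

73604

Var(Ŷ_str) = Σₕ Nₕ²(1 − fₕ)sₕ²/nₕ.
18–34: 2341²·(1 − 266/2341)·54600/266 = 9.9708118 × 10^8.
55–64: 13981²·(1 − 3085/13981)·89520/3085 = 4.4204882 × 10^9.
Sum = 5.4175694 × 10^9.
SE = √(5.4175694 × 10^9) = 73604.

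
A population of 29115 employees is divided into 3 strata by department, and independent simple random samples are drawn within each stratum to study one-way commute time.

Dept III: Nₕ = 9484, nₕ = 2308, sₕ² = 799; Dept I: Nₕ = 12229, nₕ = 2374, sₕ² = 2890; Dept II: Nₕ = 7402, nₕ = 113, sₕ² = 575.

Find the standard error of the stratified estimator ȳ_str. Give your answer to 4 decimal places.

Var(ȳ_str) = Σₕ Wₕ²(1 − fₕ)sₕ²/nₕ with Wₕ = Nₕ/N, N = 29115.
Dept III: Wₕ = 0.32574274; term = 0.32574274²·(1 − 0.24335723)·799/2308 = 0.02779402.
Dept I: Wₕ = 0.42002404; term = 0.42002404²·(1 − 0.19412871)·2890/2374 = 0.17307371.
Dept II: Wₕ = 0.25423321; term = 0.25423321²·(1 − 0.01526614)·575/113 = 0.32387158.
Sum = 0.52473931.
SE = √(0.52473931) = 0.7244.

0.7244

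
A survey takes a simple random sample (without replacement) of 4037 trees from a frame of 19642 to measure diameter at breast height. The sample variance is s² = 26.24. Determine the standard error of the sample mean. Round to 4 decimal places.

0.0719

Under SRS without replacement, Var(ȳ) = (1 − f)·s²/n with f = n/N = 4037/19642 = 0.20552897.
Var(ȳ) = (1 − 0.20552897)·26.24/4037 = 0.79447103·0.0064998761 = 0.0051639633.
SE(ȳ) = √(0.0051639633) = 0.0719.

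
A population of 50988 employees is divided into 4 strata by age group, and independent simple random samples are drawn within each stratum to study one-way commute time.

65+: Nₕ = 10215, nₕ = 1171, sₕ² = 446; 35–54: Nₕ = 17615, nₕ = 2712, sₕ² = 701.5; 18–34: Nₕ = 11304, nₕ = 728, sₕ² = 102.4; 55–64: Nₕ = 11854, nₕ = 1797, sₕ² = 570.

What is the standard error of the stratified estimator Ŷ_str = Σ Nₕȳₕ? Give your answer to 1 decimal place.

12558.7

Var(Ŷ_str) = Σₕ Nₕ²(1 − fₕ)sₕ²/nₕ.
65+: 10215²·(1 − 1171/10215)·446/1171 = 3.5186566 × 10^7.
35–54: 17615²·(1 − 2712/17615)·701.5/2712 = 6.7903841 × 10^7.
18–34: 11304²·(1 − 728/11304)·102.4/728 = 1.6815979 × 10^7.
55–64: 11854²·(1 − 1797/11854)·570/1797 = 3.7814656 × 10^7.
Sum = 1.5772104 × 10^8.
SE = √(1.5772104 × 10^8) = 12558.7.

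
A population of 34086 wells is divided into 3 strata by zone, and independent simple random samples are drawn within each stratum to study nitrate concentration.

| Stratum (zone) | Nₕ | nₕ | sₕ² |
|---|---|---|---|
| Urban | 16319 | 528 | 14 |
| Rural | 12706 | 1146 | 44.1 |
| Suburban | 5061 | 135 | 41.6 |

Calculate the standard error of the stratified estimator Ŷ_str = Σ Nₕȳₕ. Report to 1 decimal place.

4490.8

Var(Ŷ_str) = Σₕ Nₕ²(1 − fₕ)sₕ²/nₕ.
Urban: 16319²·(1 − 528/16319)·14/528 = 6.8327777 × 10^6.
Rural: 12706²·(1 − 1146/12706)·44.1/1146 = 5.6522408 × 10^6.
Suburban: 5061²·(1 − 135/5061)·41.6/135 = 7.6822831 × 10^6.
Sum = 2.0167302 × 10^7.
SE = √(2.0167302 × 10^7) = 4490.8.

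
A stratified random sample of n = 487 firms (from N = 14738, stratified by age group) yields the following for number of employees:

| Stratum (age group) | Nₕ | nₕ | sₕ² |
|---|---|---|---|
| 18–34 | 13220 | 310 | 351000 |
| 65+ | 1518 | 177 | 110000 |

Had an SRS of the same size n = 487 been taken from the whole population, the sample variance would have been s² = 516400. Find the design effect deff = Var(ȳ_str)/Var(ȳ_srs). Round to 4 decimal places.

Var(ȳ_str) = Σ Wₕ²(1−fₕ)sₕ²/nₕ with Wₕ = Nₕ/14738:
  18–34: (13220/14738)²·(1−310/13220)·351000/310 = 889.664
  65+: (1518/14738)²·(1−177/1518)·110000/177 = 5.8242883
  → Var(ȳ_str) = 895.48829.
Var(ȳ_srs) = (1 − 487/14738)·516400/487 = 1025.3309.
deff = 895.48829 / 1025.3309 = 0.8734.

0.8734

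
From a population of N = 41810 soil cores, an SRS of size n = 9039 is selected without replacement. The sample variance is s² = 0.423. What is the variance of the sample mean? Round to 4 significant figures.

3.668 × 10^-5

Under SRS without replacement, Var(ȳ) = (1 − f)·s²/n with f = n/N = 9039/41810 = 0.21619230.
Var(ȳ) = (1 − 0.21619230)·0.423/9039 = 0.78380770·4.6797212 × 10^-5 = 3.6680015 × 10^-5.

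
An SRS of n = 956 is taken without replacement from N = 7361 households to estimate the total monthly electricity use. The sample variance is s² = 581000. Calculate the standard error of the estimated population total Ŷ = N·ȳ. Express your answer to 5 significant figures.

169270

Var(Ŷ) = N²·Var(ȳ) = N²·(1 − n/N)·s²/n.
f = 956/7361 = 0.12987366; Var(ȳ) = 0.87012634·581000/956 = 528.81109.
Var(Ŷ) = 7361² · 528.81109 = 2.865327 × 10^10.
SE(Ŷ) = √(2.865327 × 10^10) = 169270.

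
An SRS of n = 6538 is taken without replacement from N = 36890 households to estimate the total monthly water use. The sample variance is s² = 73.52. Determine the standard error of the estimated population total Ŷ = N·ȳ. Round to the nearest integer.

Var(Ŷ) = N²·Var(ȳ) = N²·(1 − n/N)·s²/n.
f = 6538/36890 = 0.17722960; Var(ȳ) = 0.82277040·73.52/6538 = 0.009252077.
Var(Ŷ) = 36890² · 0.009252077 = 1.2590893 × 10^7.
SE(Ŷ) = √(1.2590893 × 10^7) = 3548.

3548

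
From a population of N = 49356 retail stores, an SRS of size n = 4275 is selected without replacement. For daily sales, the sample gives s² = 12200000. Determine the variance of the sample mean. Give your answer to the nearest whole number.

2607

Under SRS without replacement, Var(ȳ) = (1 − f)·s²/n with f = n/N = 4275/49356 = 0.08661561.
Var(ȳ) = (1 − 0.08661561)·12200000/4275 = 0.91338439·2853.8012 = 2606.6174.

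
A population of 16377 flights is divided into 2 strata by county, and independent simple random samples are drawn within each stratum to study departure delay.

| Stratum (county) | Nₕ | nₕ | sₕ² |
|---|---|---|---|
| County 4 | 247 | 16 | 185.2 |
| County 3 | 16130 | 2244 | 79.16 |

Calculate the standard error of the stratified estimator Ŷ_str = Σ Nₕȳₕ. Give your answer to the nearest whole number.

2926

Var(Ŷ_str) = Σₕ Nₕ²(1 − fₕ)sₕ²/nₕ.
County 4: 247²·(1 − 16/247)·185.2/16 = 660434.77.
County 3: 16130²·(1 − 2244/16130)·79.16/2244 = 7.9012256 × 10^6.
Sum = 8.5616604 × 10^6.
SE = √(8.5616604 × 10^6) = 2926.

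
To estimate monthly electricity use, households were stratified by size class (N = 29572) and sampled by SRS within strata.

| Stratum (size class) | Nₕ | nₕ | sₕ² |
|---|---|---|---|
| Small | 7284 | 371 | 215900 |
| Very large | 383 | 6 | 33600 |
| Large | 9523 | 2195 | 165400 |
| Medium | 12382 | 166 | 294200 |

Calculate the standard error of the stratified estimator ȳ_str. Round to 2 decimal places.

Var(ȳ_str) = Σₕ Wₕ²(1 − fₕ)sₕ²/nₕ with Wₕ = Nₕ/N, N = 29572.
Small: Wₕ = 0.24631408; term = 0.24631408²·(1 − 0.05093355)·215900/371 = 33.508411.
Very large: Wₕ = 0.01295144; term = 0.01295144²·(1 − 0.01566580)·33600/6 = 0.92462739.
Large: Wₕ = 0.32202759; term = 0.32202759²·(1 − 0.23049459)·165400/2195 = 6.0131056.
Medium: Wₕ = 0.41870688; term = 0.41870688²·(1 − 0.01340656)·294200/166 = 306.54413.
Sum = 346.99027.
SE = √(346.99027) = 18.63.

18.63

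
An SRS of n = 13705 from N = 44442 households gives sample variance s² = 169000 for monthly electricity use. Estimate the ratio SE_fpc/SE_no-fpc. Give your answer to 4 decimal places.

f = n/N = 13705/44442 = 0.30837946.
SE_no-fpc = √(s²/n) = 3.5115902; SE_fpc = √((1−f)s²/n) = 2.9203693.
Ratio = √(1−f) = 0.83163726.

0.8316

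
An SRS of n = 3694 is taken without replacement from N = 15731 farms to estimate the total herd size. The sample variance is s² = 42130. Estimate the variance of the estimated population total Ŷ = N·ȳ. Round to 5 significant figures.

2.1596 × 10^9

Var(Ŷ) = N²·Var(ȳ) = N²·(1 − n/N)·s²/n.
f = 3694/15731 = 0.23482296; Var(ȳ) = 0.76517704·42130/3694 = 8.7268296.
Var(Ŷ) = 15731² · 8.7268296 = 2.1595793 × 10^9.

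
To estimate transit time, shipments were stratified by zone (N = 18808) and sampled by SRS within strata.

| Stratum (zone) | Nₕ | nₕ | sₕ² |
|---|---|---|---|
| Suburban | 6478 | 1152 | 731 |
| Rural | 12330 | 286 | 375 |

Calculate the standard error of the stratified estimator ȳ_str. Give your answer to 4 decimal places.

0.7825

Var(ȳ_str) = Σₕ Wₕ²(1 − fₕ)sₕ²/nₕ with Wₕ = Nₕ/N, N = 18808.
Suburban: Wₕ = 0.34442790; term = 0.34442790²·(1 − 0.17783266)·731/1152 = 0.061890184.
Rural: Wₕ = 0.65557210; term = 0.65557210²·(1 − 0.02319546)·375/286 = 0.55044487.
Sum = 0.61233505.
SE = √(0.61233505) = 0.7825.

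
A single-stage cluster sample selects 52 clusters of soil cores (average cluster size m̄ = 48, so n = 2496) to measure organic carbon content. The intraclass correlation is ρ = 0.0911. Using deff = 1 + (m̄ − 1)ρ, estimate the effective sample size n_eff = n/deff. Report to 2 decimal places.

472.58

deff = 1 + (48 − 1)·0.0911 = 1 + 4.2817 = 5.2817.
n_eff = 2496 / 5.2817 = 472.58.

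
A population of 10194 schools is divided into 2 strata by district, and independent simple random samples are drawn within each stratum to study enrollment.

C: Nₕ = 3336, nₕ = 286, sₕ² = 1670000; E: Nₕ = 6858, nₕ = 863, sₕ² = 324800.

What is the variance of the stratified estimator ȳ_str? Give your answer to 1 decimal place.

Var(ȳ_str) = Σₕ Wₕ²(1 − fₕ)sₕ²/nₕ with Wₕ = Nₕ/N, N = 10194.
C: Wₕ = 0.32725132; term = 0.32725132²·(1 − 0.08573141)·1670000/286 = 571.72484.
E: Wₕ = 0.67274868; term = 0.67274868²·(1 − 0.12583844)·324800/863 = 148.90272.
Sum = 720.62756.

720.6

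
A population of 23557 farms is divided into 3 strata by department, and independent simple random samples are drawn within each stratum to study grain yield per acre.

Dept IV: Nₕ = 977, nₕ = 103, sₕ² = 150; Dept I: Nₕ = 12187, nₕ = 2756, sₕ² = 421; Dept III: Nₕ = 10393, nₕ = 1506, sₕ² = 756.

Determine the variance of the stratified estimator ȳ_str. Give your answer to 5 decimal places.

0.11743

Var(ȳ_str) = Σₕ Wₕ²(1 − fₕ)sₕ²/nₕ with Wₕ = Nₕ/N, N = 23557.
Dept IV: Wₕ = 0.04147387; term = 0.04147387²·(1 − 0.10542477)·150/103 = 0.0022408876.
Dept I: Wₕ = 0.51734092; term = 0.51734092²·(1 − 0.22614261)·421/2756 = 0.031638616.
Dept III: Wₕ = 0.44118521; term = 0.44118521²·(1 − 0.14490522)·756/1506 = 0.083551253.
Sum = 0.11743076.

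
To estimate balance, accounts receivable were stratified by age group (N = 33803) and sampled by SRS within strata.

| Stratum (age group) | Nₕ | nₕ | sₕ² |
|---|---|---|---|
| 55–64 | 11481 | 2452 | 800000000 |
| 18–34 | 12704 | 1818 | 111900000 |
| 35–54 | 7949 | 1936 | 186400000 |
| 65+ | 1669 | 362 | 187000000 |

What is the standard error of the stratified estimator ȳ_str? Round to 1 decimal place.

205.1

Var(ȳ_str) = Σₕ Wₕ²(1 − fₕ)sₕ²/nₕ with Wₕ = Nₕ/N, N = 33803.
55–64: Wₕ = 0.33964441; term = 0.33964441²·(1 − 0.21357025)·800000000/2452 = 29599.093.
18–34: Wₕ = 0.37582463; term = 0.37582463²·(1 − 0.14310453)·111900000/1818 = 7449.6271.
35–54: Wₕ = 0.23515664; term = 0.23515664²·(1 − 0.24355265)·186400000/1936 = 4027.4835.
65+: Wₕ = 0.04937432; term = 0.04937432²·(1 − 0.21689635)·187000000/362 = 986.17609.
Sum = 42062.38.
SE = √(42062.38) = 205.1.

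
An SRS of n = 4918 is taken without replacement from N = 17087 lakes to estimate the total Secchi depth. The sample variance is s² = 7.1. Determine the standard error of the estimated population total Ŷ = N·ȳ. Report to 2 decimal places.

547.89

Var(Ŷ) = N²·Var(ȳ) = N²·(1 − n/N)·s²/n.
f = 4918/17087 = 0.28782115; Var(ȳ) = 0.71217885·7.1/4918 = 0.0010281557.
Var(Ŷ) = 17087² · 0.0010281557 = 300186.06.
SE(Ŷ) = √(300186.06) = 547.89.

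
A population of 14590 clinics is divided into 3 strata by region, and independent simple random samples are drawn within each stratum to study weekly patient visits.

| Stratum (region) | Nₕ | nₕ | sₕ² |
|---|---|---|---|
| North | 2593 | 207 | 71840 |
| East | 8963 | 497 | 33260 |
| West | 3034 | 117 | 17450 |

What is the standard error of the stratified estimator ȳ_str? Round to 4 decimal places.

6.3359

Var(ȳ_str) = Σₕ Wₕ²(1 − fₕ)sₕ²/nₕ with Wₕ = Nₕ/N, N = 14590.
North: Wₕ = 0.17772447; term = 0.17772447²·(1 − 0.07983031)·71840/207 = 10.086915.
East: Wₕ = 0.61432488; term = 0.61432488²·(1 − 0.05545018)·33260/497 = 23.855413.
West: Wₕ = 0.20795065; term = 0.20795065²·(1 − 0.03856295)·17450/117 = 6.2008467.
Sum = 40.143175.
SE = √(40.143175) = 6.3359.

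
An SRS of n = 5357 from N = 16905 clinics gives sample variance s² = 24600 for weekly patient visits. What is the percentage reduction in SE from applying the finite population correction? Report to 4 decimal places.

f = n/N = 5357/16905 = 0.31688849.
SE_no-fpc = √(s²/n) = 2.1429238; SE_fpc = √((1−f)s²/n) = 1.7711385.
Ratio = √(1−f) = 0.82650560. Reduction = 100·(1 − 0.82650560) = 17.3494%.

17.3494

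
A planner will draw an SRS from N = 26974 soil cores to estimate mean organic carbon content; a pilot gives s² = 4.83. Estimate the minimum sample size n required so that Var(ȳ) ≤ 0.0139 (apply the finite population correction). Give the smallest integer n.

344

Without fpc, n₀ = s²/D = 4.83/0.0139 = 347.4820.
With fpc, (1 − n/N)·s²/n ≤ D requires n ≥ n₀/(1 + n₀/N) = 347.4820/(1 + 347.4820/26974) = 343.0626.
Rounding up, n = 344.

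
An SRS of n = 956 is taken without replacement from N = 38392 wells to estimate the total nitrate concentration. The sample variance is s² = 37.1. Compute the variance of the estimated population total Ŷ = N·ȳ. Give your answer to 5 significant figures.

5.5776 × 10^7

Var(Ŷ) = N²·Var(ȳ) = N²·(1 − n/N)·s²/n.
f = 956/38392 = 0.02490102; Var(ȳ) = 0.97509898·37.1/956 = 0.037841184.
Var(Ŷ) = 38392² · 0.037841184 = 5.5775849 × 10^7.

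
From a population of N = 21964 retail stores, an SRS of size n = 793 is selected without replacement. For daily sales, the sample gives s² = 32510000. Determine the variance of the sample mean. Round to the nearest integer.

39516

Under SRS without replacement, Var(ȳ) = (1 − f)·s²/n with f = n/N = 793/21964 = 0.03610453.
Var(ȳ) = (1 − 0.03610453)·32510000/793 = 0.96389547·40996.217 = 39516.068.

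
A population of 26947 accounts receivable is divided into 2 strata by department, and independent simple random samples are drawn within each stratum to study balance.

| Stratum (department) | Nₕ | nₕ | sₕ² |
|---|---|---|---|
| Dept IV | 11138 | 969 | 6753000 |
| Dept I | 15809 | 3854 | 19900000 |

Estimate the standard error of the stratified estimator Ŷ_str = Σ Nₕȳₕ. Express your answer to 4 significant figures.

Var(Ŷ_str) = Σₕ Nₕ²(1 − fₕ)sₕ²/nₕ.
Dept IV: 11138²·(1 − 969/11138)·6753000/969 = 7.8932968 × 10^11.
Dept I: 15809²·(1 − 3854/15809)·19900000/3854 = 9.7587759 × 10^11.
Sum = 1.7652073 × 10^12.
SE = √(1.7652073 × 10^12) = 1.329 × 10^6.

1.329 × 10^6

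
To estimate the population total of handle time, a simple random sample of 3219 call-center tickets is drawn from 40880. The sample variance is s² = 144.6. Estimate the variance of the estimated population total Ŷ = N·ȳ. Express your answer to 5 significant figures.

6.9159 × 10^7

Var(Ŷ) = N²·Var(ȳ) = N²·(1 − n/N)·s²/n.
f = 3219/40880 = 0.07874266; Var(ȳ) = 0.92125734·144.6/3219 = 0.041383601.
Var(Ŷ) = 40880² · 0.041383601 = 6.9159215 × 10^7.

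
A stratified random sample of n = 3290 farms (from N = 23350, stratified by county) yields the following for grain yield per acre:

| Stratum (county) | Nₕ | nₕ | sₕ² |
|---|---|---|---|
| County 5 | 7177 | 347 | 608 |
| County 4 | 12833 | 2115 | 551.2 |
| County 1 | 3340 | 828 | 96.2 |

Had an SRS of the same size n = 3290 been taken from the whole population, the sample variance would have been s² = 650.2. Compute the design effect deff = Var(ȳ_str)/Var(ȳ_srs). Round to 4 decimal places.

1.3256

Var(ȳ_str) = Σ Wₕ²(1−fₕ)sₕ²/nₕ with Wₕ = Nₕ/23350:
  County 5: (7177/23350)²·(1−347/7177)·608/347 = 0.15753026
  County 4: (12833/23350)²·(1−2115/12833)·551.2/2115 = 0.065745649
  County 1: (3340/23350)²·(1−828/3340)·96.2/828 = 0.0017878747
  → Var(ȳ_str) = 0.22506378.
Var(ȳ_srs) = (1 − 3290/23350)·650.2/3290 = 0.16978335.
deff = 0.22506378 / 0.16978335 = 1.3256.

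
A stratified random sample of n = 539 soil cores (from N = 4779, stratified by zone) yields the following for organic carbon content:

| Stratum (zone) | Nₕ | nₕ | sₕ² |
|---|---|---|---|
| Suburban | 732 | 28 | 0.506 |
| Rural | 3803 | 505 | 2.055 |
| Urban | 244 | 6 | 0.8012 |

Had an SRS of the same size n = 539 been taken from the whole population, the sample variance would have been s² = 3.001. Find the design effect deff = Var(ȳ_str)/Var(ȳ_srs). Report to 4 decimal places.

Var(ȳ_str) = Σ Wₕ²(1−fₕ)sₕ²/nₕ with Wₕ = Nₕ/4779:
  Suburban: (732/4779)²·(1−28/732)·0.506/28 = 4.0775769 × 10^-4
  Rural: (3803/4779)²·(1−505/3803)·2.055/505 = 0.0022347213
  Urban: (244/4779)²·(1−6/244)·0.8012/6 = 3.3953333 × 10^-4
  → Var(ȳ_str) = 0.0029820123.
Var(ȳ_srs) = (1 − 539/4779)·3.001/539 = 0.0049397624.
deff = 0.0029820123 / 0.0049397624 = 0.6037.

0.6037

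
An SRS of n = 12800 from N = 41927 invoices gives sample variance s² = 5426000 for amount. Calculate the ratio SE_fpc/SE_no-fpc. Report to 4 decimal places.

0.8335

f = n/N = 12800/41927 = 0.30529253.
SE_no-fpc = √(s²/n) = 20.588984; SE_fpc = √((1−f)s²/n) = 17.160735.
Ratio = √(1−f) = 0.83349113.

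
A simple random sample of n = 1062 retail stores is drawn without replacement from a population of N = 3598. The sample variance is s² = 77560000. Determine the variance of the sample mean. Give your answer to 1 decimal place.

Under SRS without replacement, Var(ȳ) = (1 − f)·s²/n with f = n/N = 1062/3598 = 0.29516398.
Var(ȳ) = (1 − 0.29516398)·77560000/1062 = 0.70483602·73032.015 = 51475.595.

51475.6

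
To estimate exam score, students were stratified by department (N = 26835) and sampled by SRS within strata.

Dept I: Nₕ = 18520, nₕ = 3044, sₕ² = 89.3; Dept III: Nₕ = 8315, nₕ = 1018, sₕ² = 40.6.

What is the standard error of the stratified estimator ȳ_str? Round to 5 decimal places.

0.12262

Var(ȳ_str) = Σₕ Wₕ²(1 − fₕ)sₕ²/nₕ with Wₕ = Nₕ/N, N = 26835.
Dept I: Wₕ = 0.69014347; term = 0.69014347²·(1 − 0.16436285)·89.3/3044 = 0.011676248.
Dept III: Wₕ = 0.30985653; term = 0.30985653²·(1 − 0.12242934)·40.6/1018 = 0.0033603279.
Sum = 0.015036576.
SE = √(0.015036576) = 0.12262.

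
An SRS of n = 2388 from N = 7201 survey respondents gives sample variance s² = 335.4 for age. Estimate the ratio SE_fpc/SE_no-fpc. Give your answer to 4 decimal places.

f = n/N = 2388/7201 = 0.33162061.
SE_no-fpc = √(s²/n) = 0.37476961; SE_fpc = √((1−f)s²/n) = 0.30639092.
Ratio = √(1−f) = 0.81754473.

0.8175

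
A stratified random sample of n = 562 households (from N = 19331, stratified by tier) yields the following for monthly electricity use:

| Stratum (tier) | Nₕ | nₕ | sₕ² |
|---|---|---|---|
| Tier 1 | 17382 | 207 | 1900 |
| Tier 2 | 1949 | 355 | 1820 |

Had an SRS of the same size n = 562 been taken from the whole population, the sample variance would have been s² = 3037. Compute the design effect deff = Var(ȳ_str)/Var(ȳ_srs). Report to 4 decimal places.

Var(ȳ_str) = Σ Wₕ²(1−fₕ)sₕ²/nₕ with Wₕ = Nₕ/19331:
  Tier 1: (17382/19331)²·(1−207/17382)·1900/207 = 7.3328214
  Tier 2: (1949/19331)²·(1−355/1949)·1820/355 = 0.042622071
  → Var(ȳ_str) = 7.3754435.
Var(ȳ_srs) = (1 − 562/19331)·3037/562 = 5.2468094.
deff = 7.3754435 / 5.2468094 = 1.4057.

1.4057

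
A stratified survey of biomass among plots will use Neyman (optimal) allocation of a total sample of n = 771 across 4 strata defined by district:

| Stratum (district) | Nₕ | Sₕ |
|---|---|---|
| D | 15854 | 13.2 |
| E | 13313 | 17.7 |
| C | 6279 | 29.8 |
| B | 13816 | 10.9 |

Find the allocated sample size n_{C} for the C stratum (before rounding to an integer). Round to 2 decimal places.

Neyman allocation: nₕ = n·NₕSₕ / Σⱼ NⱼSⱼ.
Σ NⱼSⱼ = 15854·13.2 + 13313·17.7 + 6279·29.8 + 13816·10.9 = 782621.5.
n_{C} = 771·6279·29.8 / 782621.5 = 184.34.

184.34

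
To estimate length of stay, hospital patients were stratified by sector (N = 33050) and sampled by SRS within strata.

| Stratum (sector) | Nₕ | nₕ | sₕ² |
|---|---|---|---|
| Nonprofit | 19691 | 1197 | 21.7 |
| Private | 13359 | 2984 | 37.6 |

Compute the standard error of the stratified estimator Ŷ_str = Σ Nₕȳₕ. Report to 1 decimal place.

2889.3

Var(Ŷ_str) = Σₕ Nₕ²(1 − fₕ)sₕ²/nₕ.
Nonprofit: 19691²·(1 − 1197/19691)·21.7/1197 = 6.6018281 × 10^6.
Private: 13359²·(1 − 2984/13359)·37.6/2984 = 1.7464296 × 10^6.
Sum = 8.3482577 × 10^6.
SE = √(8.3482577 × 10^6) = 2889.3.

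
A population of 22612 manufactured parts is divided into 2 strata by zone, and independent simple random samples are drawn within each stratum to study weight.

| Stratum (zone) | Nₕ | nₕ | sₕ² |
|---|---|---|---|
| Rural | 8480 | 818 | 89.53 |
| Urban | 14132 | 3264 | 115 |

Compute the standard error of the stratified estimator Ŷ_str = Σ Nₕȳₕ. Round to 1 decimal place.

Var(Ŷ_str) = Σₕ Nₕ²(1 − fₕ)sₕ²/nₕ.
Rural: 8480²·(1 − 818/8480)·89.53/818 = 7.1113701 × 10^6.
Urban: 14132²·(1 − 3264/14132)·115/3264 = 5.4112917 × 10^6.
Sum = 1.2522662 × 10^7.
SE = √(1.2522662 × 10^7) = 3538.7.

3538.7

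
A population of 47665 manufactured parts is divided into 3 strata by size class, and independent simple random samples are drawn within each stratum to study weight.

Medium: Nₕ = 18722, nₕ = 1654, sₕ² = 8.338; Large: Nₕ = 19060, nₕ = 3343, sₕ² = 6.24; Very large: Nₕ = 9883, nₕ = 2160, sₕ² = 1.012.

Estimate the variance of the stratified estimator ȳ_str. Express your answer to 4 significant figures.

Var(ȳ_str) = Σₕ Wₕ²(1 − fₕ)sₕ²/nₕ with Wₕ = Nₕ/N, N = 47665.
Medium: Wₕ = 0.39278296; term = 0.39278296²·(1 − 0.08834526)·8.338/1654 = 7.0902584 × 10^-4.
Large: Wₕ = 0.39987412; term = 0.39987412²·(1 − 0.17539349)·6.24/3343 = 2.4611697 × 10^-4.
Very large: Wₕ = 0.20734291; term = 0.20734291²·(1 − 0.21855712)·1.012/2160 = 1.5739916 × 10^-5.
Sum = 9.7088273 × 10^-4.

9.709 × 10^-4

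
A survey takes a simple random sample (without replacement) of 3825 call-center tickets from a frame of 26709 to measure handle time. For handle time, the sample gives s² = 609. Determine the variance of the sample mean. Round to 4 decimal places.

0.1364

Under SRS without replacement, Var(ȳ) = (1 − f)·s²/n with f = n/N = 3825/26709 = 0.14321015.
Var(ȳ) = (1 − 0.14321015)·609/3825 = 0.85678985·0.15921569 = 0.13641438.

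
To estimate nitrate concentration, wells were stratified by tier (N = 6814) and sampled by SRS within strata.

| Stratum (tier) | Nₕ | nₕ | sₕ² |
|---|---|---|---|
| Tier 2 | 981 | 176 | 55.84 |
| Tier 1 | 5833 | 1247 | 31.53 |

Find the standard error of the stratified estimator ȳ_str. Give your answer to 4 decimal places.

0.1413

Var(ȳ_str) = Σₕ Wₕ²(1 − fₕ)sₕ²/nₕ with Wₕ = Nₕ/N, N = 6814.
Tier 2: Wₕ = 0.14396830; term = 0.14396830²·(1 − 0.17940877)·55.84/176 = 0.0053962663.
Tier 1: Wₕ = 0.85603170; term = 0.85603170²·(1 − 0.21378364)·31.53/1247 = 0.014567307.
Sum = 0.019963573.
SE = √(0.019963573) = 0.1413.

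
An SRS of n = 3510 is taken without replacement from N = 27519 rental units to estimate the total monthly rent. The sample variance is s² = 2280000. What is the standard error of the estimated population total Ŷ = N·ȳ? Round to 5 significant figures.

Var(Ŷ) = N²·Var(ȳ) = N²·(1 − n/N)·s²/n.
f = 3510/27519 = 0.12754824; Var(ȳ) = 0.87245176·2280000/3510 = 566.7208.
Var(Ŷ) = 27519² · 566.7208 = 4.2917503 × 10^11.
SE(Ŷ) = √(4.2917503 × 10^11) = 655110.

655110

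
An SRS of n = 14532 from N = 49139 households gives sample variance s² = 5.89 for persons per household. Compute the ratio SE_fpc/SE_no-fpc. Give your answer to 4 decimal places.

f = n/N = 14532/49139 = 0.29573251.
SE_no-fpc = √(s²/n) = 0.020132372; SE_fpc = √((1−f)s²/n) = 0.016895217.
Ratio = √(1−f) = 0.83920646.

0.8392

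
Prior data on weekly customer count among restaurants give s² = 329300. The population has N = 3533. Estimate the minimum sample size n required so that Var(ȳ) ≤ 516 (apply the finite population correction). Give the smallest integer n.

Without fpc, n₀ = s²/D = 329300/516 = 638.1783.
With fpc, (1 − n/N)·s²/n ≤ D requires n ≥ n₀/(1 + n₀/N) = 638.1783/(1 + 638.1783/3533) = 540.5389.
Rounding up, n = 541.

541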